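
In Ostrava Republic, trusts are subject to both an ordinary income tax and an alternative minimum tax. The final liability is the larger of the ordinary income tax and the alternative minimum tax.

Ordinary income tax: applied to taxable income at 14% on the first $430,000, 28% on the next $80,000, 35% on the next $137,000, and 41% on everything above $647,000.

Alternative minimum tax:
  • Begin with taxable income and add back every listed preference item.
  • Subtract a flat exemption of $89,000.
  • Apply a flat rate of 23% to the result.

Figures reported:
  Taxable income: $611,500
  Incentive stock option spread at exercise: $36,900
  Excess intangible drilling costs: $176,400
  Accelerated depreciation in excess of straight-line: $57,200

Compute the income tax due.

Alternative minimum tax:
  Adjusted income: $611,500 + $36,900 + $176,400 + $57,200 = $882,000
  Less exemption $89,000 → base $793,000
  $793,000 × 23% = $182,390

Ordinary income tax:
  $430,000 × 14% = $60,200
  $80,000 × 28% = $22,400
  $101,500 × 35% = $35,525
  → $118,125

$182,390 > $118,125, so the alternative minimum tax is the binding amount.

$182,390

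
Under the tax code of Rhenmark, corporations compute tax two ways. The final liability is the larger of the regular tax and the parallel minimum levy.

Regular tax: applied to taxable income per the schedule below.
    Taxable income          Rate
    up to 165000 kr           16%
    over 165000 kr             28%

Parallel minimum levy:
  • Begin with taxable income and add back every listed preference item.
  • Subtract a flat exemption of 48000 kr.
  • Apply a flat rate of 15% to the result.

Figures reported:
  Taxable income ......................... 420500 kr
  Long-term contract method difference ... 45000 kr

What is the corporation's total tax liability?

Parallel minimum levy:
  Adjusted income: 420500 kr + 45000 kr = 465500 kr
  Less exemption 48000 kr → base 417500 kr
  417500 kr × 15% = 62625 kr

Regular tax:
  165000 kr × 16% = 26400 kr
  255500 kr × 28% = 71540 kr
  → 97940 kr

97940 kr > 62625 kr, so the regular tax governs.

97940 kr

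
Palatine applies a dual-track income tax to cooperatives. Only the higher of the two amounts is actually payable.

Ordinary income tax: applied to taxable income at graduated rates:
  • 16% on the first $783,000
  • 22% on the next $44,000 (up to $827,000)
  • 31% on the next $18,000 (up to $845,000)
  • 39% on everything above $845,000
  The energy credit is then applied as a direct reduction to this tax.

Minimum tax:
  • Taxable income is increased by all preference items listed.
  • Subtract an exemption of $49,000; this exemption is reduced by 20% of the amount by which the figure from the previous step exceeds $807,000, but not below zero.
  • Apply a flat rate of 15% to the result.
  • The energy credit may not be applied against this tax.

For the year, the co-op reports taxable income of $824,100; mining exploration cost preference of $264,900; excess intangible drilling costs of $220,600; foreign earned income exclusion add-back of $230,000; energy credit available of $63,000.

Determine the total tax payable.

Ordinary income tax:
  $783,000 × 16% = $125,280
  $41,100 × 22% = $9,042
  → $134,322
  Less energy credit $63,000 → $71,322

Minimum tax:
  Adjusted income: $824,100 + $264,900 + $220,600 + $230,000 = $1,539,600
  Exemption: 20% × ($1,539,600 − $807,000) = $146,520 ≥ $49,000, so the exemption is fully phased out
  Base: $1,539,600 − $0 = $1,539,600
  $1,539,600 × 15% = $230,940

$230,940 > $71,322, so the minimum tax is the binding amount.

$230,940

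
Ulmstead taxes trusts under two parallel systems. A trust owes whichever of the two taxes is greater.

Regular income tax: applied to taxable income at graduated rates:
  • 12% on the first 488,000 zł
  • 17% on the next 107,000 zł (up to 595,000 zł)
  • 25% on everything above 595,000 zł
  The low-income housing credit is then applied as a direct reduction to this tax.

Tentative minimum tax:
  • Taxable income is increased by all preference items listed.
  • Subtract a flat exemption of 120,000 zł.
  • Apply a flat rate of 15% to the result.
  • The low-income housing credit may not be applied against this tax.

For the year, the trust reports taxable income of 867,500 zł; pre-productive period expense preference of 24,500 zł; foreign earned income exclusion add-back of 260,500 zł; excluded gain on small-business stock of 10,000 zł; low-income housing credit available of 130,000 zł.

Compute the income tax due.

Tentative minimum tax:
  Adjusted income: 867,500 zł + 24,500 zł + 260,500 zł + 10,000 zł = 1,162,500 zł
  Less exemption 120,000 zł → base 1,042,500 zł
  1,042,500 zł × 15% = 156,375 zł

Regular income tax:
  488,000 zł × 12% = 58,560 zł
  107,000 zł × 17% = 18,190 zł
  272,500 zł × 25% = 68,125 zł
  → 144,875 zł
  Less low-income housing credit 130,000 zł → 14,875 zł

156,375 zł > 14,875 zł, so the tentative minimum tax is the binding amount.

156,375 zł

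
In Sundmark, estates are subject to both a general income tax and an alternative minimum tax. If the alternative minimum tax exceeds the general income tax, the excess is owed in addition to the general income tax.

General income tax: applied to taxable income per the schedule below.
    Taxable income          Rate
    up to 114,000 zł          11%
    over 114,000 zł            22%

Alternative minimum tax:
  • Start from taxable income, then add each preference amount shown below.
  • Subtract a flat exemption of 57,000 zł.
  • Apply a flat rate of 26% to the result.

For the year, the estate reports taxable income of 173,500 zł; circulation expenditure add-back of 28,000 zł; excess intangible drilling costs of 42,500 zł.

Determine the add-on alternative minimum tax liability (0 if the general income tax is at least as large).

22,990 zł

General income tax:
  114,000 zł × 11% = 12,540 zł
  59,500 zł × 22% = 13,090 zł
  → 25,630 zł

Alternative minimum tax:
  Adjusted income: 173,500 zł + 28,000 zł + 42,500 zł = 244,000 zł
  Less exemption 57,000 zł → base 187,000 zł
  187,000 zł × 26% = 48,620 zł

Excess of alternative minimum tax over general income tax: 48,620 zł − 25,630 zł = 22,990 zł.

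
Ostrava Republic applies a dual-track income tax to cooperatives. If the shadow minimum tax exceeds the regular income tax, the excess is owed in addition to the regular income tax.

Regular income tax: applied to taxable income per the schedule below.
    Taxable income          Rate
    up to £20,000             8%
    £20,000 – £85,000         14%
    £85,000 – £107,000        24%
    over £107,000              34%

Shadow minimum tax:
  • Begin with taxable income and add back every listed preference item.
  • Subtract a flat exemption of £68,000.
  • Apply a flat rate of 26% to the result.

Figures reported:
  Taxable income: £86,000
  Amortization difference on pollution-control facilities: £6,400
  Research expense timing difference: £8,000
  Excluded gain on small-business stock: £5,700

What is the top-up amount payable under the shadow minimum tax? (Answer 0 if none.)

Regular income tax:
  £20,000 × 8% = £1,600
  £65,000 × 14% = £9,100
  £1,000 × 24% = £240
  → £10,940

Shadow minimum tax:
  Adjusted income: £86,000 + £6,400 + £8,000 + £5,700 = £106,100
  Less exemption £68,000 → base £38,100
  £38,100 × 26% = £9,906

£9,906 ≤ £10,940, so no add-on is due.

£0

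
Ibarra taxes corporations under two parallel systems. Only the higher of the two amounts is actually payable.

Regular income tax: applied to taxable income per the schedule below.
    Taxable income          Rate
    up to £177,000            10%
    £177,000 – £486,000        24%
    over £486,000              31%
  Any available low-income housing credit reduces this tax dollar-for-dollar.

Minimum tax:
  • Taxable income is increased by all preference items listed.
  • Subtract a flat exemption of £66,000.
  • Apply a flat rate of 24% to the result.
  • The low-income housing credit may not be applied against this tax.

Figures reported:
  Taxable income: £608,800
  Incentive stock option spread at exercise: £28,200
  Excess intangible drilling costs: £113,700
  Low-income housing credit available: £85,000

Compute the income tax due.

Regular income tax:
  £177,000 × 10% = £17,700
  £309,000 × 24% = £74,160
  £122,800 × 31% = £38,068
  → £129,928
  Less low-income housing credit £85,000 → £44,928

Minimum tax:
  Adjusted income: £608,800 + £28,200 + £113,700 = £750,700
  Less exemption £66,000 → base £684,700
  £684,700 × 24% = £164,328

£164,328 > £44,928, so the minimum tax is the binding amount.

£164,328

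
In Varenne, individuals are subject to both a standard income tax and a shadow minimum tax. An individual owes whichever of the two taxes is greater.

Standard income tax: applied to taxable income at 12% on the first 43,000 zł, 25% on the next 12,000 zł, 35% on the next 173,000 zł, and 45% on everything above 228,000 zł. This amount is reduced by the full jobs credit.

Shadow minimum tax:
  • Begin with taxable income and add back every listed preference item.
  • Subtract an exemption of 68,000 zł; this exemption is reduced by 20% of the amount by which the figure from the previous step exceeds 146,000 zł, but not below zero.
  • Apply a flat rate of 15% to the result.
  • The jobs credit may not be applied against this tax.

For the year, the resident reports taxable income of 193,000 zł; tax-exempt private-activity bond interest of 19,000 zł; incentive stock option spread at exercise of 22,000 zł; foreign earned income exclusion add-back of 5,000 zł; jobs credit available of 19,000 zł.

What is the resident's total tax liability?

Standard income tax:
  43,000 zł × 12% = 5,160 zł
  12,000 zł × 25% = 3,000 zł
  138,000 zł × 35% = 48,300 zł
  → 56,460 zł
  Less jobs credit 19,000 zł → 37,460 zł

Shadow minimum tax:
  Adjusted income: 193,000 zł + 19,000 zł + 22,000 zł + 5,000 zł = 239,000 zł
  Exemption: 68,000 zł − 20% × (239,000 zł − 146,000 zł) = 68,000 zł − 18,600 zł = 49,400 zł
  Base: 239,000 zł − 49,400 zł = 189,600 zł
  189,600 zł × 15% = 28,440 zł

37,460 zł > 28,440 zł, so the standard income tax governs.

37,460 zł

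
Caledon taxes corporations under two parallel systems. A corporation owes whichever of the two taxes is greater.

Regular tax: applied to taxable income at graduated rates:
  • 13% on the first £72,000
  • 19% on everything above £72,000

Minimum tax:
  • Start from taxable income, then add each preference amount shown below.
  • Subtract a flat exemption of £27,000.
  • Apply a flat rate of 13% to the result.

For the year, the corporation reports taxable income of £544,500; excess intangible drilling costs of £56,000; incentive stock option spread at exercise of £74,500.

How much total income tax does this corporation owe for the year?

£99,135

Regular tax:
  £72,000 × 13% = £9,360
  £472,500 × 19% = £89,775
  → £99,135

Minimum tax:
  Adjusted income: £544,500 + £56,000 + £74,500 = £675,000
  Less exemption £27,000 → base £648,000
  £648,000 × 13% = £84,240

£99,135 > £84,240, so the regular tax governs.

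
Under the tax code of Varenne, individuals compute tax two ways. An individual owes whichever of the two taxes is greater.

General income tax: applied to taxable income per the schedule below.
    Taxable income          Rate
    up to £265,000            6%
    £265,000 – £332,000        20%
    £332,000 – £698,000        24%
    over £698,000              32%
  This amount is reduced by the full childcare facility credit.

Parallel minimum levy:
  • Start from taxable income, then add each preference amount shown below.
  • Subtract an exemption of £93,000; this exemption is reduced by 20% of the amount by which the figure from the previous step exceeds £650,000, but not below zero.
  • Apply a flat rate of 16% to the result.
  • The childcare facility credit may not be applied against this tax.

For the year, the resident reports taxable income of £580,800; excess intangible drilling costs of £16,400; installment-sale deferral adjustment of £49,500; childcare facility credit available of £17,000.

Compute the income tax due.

General income tax:
  £265,000 × 6% = £15,900
  £67,000 × 20% = £13,400
  £248,800 × 24% = £59,712
  → £89,012
  Less childcare facility credit £17,000 → £72,012

Parallel minimum levy:
  Adjusted income: £580,800 + £16,400 + £49,500 = £646,700
  Exemption: £646,700 ≤ £650,000, so full £93,000 applies
  Base: £646,700 − £93,000 = £553,700
  £553,700 × 16% = £88,592

£88,592 > £72,012, so the parallel minimum levy is the binding amount.

£88,592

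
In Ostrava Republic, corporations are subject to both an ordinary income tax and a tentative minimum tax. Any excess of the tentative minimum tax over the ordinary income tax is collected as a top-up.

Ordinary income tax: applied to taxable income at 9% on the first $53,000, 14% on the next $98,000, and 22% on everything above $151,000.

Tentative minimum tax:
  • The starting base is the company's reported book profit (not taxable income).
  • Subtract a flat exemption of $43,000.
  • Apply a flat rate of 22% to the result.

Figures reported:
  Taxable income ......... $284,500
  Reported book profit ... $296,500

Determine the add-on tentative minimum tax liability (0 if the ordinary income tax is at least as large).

Tentative minimum tax:
  Base (reported book profit): $296,500
  Less exemption $43,000 → base $253,500
  $253,500 × 22% = $55,770

Ordinary income tax:
  $53,000 × 9% = $4,770
  $98,000 × 14% = $13,720
  $133,500 × 22% = $29,370
  → $47,860

Excess of tentative minimum tax over ordinary income tax: $55,770 − $47,860 = $7,910.

$7,910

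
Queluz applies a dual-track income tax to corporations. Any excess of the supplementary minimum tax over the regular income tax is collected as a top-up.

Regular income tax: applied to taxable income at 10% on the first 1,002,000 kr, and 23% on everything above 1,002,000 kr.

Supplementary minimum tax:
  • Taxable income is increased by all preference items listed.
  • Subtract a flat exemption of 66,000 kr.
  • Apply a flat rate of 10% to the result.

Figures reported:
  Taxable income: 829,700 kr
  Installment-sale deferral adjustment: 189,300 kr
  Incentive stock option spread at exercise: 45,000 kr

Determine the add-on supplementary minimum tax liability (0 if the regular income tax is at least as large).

Regular income tax:
  829,700 kr × 10% = 82,970 kr

Supplementary minimum tax:
  Adjusted income: 829,700 kr + 189,300 kr + 45,000 kr = 1,064,000 kr
  Less exemption 66,000 kr → base 998,000 kr
  998,000 kr × 10% = 99,800 kr

Excess of supplementary minimum tax over regular income tax: 99,800 kr − 82,970 kr = 16,830 kr.

16,830 kr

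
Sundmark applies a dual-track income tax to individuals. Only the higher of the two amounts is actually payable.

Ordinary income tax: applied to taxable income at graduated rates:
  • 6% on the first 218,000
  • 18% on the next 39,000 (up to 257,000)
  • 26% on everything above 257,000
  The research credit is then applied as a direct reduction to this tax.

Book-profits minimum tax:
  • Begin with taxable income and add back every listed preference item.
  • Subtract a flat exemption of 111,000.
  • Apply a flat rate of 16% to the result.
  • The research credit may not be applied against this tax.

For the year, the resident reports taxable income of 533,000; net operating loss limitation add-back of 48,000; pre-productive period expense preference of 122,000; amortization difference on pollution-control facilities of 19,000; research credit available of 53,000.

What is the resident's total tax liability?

Ordinary income tax:
  218,000 × 6% = 13,080
  39,000 × 18% = 7,020
  276,000 × 26% = 71,760
  → 91,860
  Less research credit 53,000 → 38,860

Book-profits minimum tax:
  Adjusted income: 533,000 + 48,000 + 122,000 + 19,000 = 722,000
  Less exemption 111,000 → base 611,000
  611,000 × 16% = 97,760

97,760 > 38,860, so the book-profits minimum tax is the binding amount.

97,760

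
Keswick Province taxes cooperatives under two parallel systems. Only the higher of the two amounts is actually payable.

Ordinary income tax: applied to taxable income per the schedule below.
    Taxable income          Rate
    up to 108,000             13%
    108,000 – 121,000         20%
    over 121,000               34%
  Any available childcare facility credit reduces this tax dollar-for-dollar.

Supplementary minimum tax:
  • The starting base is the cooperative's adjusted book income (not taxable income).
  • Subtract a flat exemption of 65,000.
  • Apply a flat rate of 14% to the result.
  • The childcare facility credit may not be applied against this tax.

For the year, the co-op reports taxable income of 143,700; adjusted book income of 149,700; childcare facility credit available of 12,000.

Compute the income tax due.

Supplementary minimum tax:
  Base (adjusted book income): 149,700
  Less exemption 65,000 → base 84,700
  84,700 × 14% = 11,858

Ordinary income tax:
  108,000 × 13% = 14,040
  13,000 × 20% = 2,600
  22,700 × 34% = 7,718
  → 24,358
  Less childcare facility credit 12,000 → 12,358

12,358 > 11,858, so the ordinary income tax governs.

12,358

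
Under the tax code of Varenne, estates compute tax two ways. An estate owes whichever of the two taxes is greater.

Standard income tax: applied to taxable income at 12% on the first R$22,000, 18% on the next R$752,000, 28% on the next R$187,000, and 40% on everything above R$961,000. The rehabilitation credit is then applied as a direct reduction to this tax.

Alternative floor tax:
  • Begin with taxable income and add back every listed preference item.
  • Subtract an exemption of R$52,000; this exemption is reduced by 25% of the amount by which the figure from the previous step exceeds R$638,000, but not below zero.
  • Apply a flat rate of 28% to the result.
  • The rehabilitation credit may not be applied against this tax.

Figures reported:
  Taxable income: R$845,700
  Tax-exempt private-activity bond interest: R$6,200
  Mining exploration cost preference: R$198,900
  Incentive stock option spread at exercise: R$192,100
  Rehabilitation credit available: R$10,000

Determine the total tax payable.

R$348,012

Standard income tax:
  R$22,000 × 12% = R$2,640
  R$752,000 × 18% = R$135,360
  R$71,700 × 28% = R$20,076
  → R$158,076
  Less rehabilitation credit R$10,000 → R$148,076

Alternative floor tax:
  Adjusted income: R$845,700 + R$6,200 + R$198,900 + R$192,100 = R$1,242,900
  Exemption: 25% × (R$1,242,900 − R$638,000) = R$151,225 ≥ R$52,000, so the exemption is fully phased out
  Base: R$1,242,900 − R$0 = R$1,242,900
  R$1,242,900 × 28% = R$348,012

R$348,012 > R$148,076, so the alternative floor tax is the binding amount.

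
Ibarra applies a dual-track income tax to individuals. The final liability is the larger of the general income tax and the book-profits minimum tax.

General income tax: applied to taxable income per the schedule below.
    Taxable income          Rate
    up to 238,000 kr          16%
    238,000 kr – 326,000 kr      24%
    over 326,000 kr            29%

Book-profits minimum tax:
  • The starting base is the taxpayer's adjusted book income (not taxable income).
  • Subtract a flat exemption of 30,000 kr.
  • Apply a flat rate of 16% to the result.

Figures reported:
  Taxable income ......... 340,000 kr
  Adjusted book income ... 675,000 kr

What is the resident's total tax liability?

General income tax:
  238,000 kr × 16% = 38,080 kr
  88,000 kr × 24% = 21,120 kr
  14,000 kr × 29% = 4,060 kr
  → 63,260 kr

Book-profits minimum tax:
  Base (adjusted book income): 675,000 kr
  Less exemption 30,000 kr → base 645,000 kr
  645,000 kr × 16% = 103,200 kr

103,200 kr > 63,260 kr, so the book-profits minimum tax is the binding amount.

103,200 kr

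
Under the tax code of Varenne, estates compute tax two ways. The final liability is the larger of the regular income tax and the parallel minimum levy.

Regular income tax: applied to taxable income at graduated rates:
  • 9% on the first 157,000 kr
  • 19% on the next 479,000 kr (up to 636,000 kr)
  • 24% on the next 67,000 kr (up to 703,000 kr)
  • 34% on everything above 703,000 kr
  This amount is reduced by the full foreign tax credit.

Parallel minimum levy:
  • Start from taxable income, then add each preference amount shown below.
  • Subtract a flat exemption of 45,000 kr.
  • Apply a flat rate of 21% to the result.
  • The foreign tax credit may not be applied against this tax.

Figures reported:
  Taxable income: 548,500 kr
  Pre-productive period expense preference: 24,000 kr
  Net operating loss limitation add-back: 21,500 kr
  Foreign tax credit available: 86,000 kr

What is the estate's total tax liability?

115,290 kr

Parallel minimum levy:
  Adjusted income: 548,500 kr + 24,000 kr + 21,500 kr = 594,000 kr
  Less exemption 45,000 kr → base 549,000 kr
  549,000 kr × 21% = 115,290 kr

Regular income tax:
  157,000 kr × 9% = 14,130 kr
  391,500 kr × 19% = 74,385 kr
  → 88,515 kr
  Less foreign tax credit 86,000 kr → 2,515 kr

115,290 kr > 2,515 kr, so the parallel minimum levy is the binding amount.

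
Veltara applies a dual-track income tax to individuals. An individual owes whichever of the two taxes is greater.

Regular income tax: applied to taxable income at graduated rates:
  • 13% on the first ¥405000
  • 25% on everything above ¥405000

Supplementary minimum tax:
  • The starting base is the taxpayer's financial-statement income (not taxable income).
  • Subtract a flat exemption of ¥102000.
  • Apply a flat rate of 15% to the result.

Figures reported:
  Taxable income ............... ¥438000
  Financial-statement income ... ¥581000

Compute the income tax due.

¥71850

Supplementary minimum tax:
  Base (financial-statement income): ¥581000
  Less exemption ¥102000 → base ¥479000
  ¥479000 × 15% = ¥71850

Regular income tax:
  ¥405000 × 13% = ¥52650
  ¥33000 × 25% = ¥8250
  → ¥60900

¥71850 > ¥60900, so the supplementary minimum tax is the binding amount.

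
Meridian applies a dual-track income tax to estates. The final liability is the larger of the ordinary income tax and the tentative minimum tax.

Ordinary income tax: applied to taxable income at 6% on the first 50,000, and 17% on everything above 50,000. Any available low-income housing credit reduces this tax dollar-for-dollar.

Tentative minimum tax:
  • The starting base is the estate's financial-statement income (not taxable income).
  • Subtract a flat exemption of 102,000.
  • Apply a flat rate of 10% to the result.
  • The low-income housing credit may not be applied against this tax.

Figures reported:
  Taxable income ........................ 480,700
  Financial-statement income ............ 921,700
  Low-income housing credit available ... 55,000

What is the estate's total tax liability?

81,970

Tentative minimum tax:
  Base (financial-statement income): 921,700
  Less exemption 102,000 → base 819,700
  819,700 × 10% = 81,970

Ordinary income tax:
  50,000 × 6% = 3,000
  430,700 × 17% = 73,219
  → 76,219
  Less low-income housing credit 55,000 → 21,219

81,970 > 21,219, so the tentative minimum tax is the binding amount.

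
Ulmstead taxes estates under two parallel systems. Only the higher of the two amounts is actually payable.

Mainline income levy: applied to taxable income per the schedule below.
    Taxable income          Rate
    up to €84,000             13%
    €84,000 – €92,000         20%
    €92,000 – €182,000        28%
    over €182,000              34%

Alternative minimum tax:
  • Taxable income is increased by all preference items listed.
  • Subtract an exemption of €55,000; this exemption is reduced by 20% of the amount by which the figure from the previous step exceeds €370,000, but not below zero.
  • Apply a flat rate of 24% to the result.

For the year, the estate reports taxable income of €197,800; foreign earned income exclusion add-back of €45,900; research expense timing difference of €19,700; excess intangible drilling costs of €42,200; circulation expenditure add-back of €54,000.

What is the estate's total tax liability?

Mainline income levy:
  €84,000 × 13% = €10,920
  €8,000 × 20% = €1,600
  €90,000 × 28% = €25,200
  €15,800 × 34% = €5,372
  → €43,092

Alternative minimum tax:
  Adjusted income: €197,800 + €45,900 + €19,700 + €42,200 + €54,000 = €359,600
  Exemption: €359,600 ≤ €370,000, so full €55,000 applies
  Base: €359,600 − €55,000 = €304,600
  €304,600 × 24% = €73,104

€73,104 > €43,092, so the alternative minimum tax is the binding amount.

€73,104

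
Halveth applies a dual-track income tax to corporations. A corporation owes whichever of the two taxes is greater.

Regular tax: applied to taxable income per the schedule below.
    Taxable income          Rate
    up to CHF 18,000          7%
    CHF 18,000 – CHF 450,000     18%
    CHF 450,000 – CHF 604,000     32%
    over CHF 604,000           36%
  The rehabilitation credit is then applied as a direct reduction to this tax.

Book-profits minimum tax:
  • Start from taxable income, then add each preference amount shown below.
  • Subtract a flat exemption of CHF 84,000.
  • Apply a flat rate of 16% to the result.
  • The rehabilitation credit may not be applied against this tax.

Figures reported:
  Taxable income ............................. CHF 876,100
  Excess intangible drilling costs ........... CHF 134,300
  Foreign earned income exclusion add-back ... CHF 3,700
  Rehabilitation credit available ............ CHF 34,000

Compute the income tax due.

CHF 192,256

Book-profits minimum tax:
  Adjusted income: CHF 876,100 + CHF 134,300 + CHF 3,700 = CHF 1,014,100
  Less exemption CHF 84,000 → base CHF 930,100
  CHF 930,100 × 16% = CHF 148,816

Regular tax:
  CHF 18,000 × 7% = CHF 1,260
  CHF 432,000 × 18% = CHF 77,760
  CHF 154,000 × 32% = CHF 49,280
  CHF 272,100 × 36% = CHF 97,956
  → CHF 226,256
  Less rehabilitation credit CHF 34,000 → CHF 192,256

CHF 192,256 > CHF 148,816, so the regular tax governs.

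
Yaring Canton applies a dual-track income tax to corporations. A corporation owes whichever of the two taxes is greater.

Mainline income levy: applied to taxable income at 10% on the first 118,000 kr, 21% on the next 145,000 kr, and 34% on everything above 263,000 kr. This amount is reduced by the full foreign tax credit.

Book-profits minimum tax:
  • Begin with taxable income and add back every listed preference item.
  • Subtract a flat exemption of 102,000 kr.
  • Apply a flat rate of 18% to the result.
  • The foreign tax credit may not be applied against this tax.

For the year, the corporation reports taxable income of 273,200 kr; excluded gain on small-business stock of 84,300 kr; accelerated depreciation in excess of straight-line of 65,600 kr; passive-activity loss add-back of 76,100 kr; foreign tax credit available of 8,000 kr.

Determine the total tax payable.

Book-profits minimum tax:
  Adjusted income: 273,200 kr + 84,300 kr + 65,600 kr + 76,100 kr = 499,200 kr
  Less exemption 102,000 kr → base 397,200 kr
  397,200 kr × 18% = 71,496 kr

Mainline income levy:
  118,000 kr × 10% = 11,800 kr
  145,000 kr × 21% = 30,450 kr
  10,200 kr × 34% = 3,468 kr
  → 45,718 kr
  Less foreign tax credit 8,000 kr → 37,718 kr

71,496 kr > 37,718 kr, so the book-profits minimum tax is the binding amount.

71,496 kr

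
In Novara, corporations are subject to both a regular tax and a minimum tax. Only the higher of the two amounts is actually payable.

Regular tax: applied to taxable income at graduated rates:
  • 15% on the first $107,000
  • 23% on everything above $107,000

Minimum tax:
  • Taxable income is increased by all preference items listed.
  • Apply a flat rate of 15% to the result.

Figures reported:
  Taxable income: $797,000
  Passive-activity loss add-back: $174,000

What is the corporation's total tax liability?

$174,750

Minimum tax:
  Adjusted income: $797,000 + $174,000 = $971,000
  $971,000 × 15% = $145,650

Regular tax:
  $107,000 × 15% = $16,050
  $690,000 × 23% = $158,700
  → $174,750

$174,750 > $145,650, so the regular tax governs.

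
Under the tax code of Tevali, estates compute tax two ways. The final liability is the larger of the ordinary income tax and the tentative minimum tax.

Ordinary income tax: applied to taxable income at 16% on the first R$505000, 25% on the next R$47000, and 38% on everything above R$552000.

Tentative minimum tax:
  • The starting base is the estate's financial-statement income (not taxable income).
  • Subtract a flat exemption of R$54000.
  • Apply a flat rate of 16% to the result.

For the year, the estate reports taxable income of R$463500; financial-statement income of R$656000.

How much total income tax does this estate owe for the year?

R$96320

Tentative minimum tax:
  Base (financial-statement income): R$656000
  Less exemption R$54000 → base R$602000
  R$602000 × 16% = R$96320

Ordinary income tax:
  R$463500 × 16% = R$74160

R$96320 > R$74160, so the tentative minimum tax is the binding amount.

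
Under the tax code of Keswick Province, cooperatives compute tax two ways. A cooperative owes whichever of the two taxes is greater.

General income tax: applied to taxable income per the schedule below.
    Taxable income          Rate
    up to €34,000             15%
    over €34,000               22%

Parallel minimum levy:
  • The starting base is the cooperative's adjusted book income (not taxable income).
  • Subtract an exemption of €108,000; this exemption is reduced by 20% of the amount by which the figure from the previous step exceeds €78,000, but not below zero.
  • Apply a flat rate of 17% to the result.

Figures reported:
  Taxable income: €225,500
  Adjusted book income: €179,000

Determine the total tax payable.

Parallel minimum levy:
  Base (adjusted book income): €179,000
  Exemption: €108,000 − 20% × (€179,000 − €78,000) = €108,000 − €20,200 = €87,800
  Base: €179,000 − €87,800 = €91,200
  €91,200 × 17% = €15,504

General income tax:
  €34,000 × 15% = €5,100
  €191,500 × 22% = €42,130
  → €47,230

€47,230 > €15,504, so the general income tax governs.

€47,230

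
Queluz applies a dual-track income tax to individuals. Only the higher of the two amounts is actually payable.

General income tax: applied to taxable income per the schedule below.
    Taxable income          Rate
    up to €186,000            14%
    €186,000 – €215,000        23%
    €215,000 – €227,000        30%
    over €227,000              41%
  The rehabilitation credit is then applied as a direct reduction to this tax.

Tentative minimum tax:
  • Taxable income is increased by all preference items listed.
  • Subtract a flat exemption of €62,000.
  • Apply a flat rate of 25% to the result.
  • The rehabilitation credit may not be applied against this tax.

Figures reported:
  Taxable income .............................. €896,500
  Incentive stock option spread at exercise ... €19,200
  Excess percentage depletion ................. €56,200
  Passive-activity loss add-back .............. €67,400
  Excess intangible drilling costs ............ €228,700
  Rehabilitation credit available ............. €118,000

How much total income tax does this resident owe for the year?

General income tax:
  €186,000 × 14% = €26,040
  €29,000 × 23% = €6,670
  €12,000 × 30% = €3,600
  €669,500 × 41% = €274,495
  → €310,805
  Less rehabilitation credit €118,000 → €192,805

Tentative minimum tax:
  Adjusted income: €896,500 + €19,200 + €56,200 + €67,400 + €228,700 = €1,268,000
  Less exemption €62,000 → base €1,206,000
  €1,206,000 × 25% = €301,500

€301,500 > €192,805, so the tentative minimum tax is the binding amount.

€301,500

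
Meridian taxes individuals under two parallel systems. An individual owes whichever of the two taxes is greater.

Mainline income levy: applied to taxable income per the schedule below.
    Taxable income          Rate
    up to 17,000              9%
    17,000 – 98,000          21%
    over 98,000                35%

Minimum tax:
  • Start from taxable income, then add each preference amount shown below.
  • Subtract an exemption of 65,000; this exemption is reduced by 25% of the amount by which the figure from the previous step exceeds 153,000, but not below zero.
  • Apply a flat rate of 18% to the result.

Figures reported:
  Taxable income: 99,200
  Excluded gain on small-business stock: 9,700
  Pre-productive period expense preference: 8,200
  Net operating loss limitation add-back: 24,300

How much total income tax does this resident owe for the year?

18,960

Mainline income levy:
  17,000 × 9% = 1,530
  81,000 × 21% = 17,010
  1,200 × 35% = 420
  → 18,960

Minimum tax:
  Adjusted income: 99,200 + 9,700 + 8,200 + 24,300 = 141,400
  Exemption: 141,400 ≤ 153,000, so full 65,000 applies
  Base: 141,400 − 65,000 = 76,400
  76,400 × 18% = 13,752

18,960 > 13,752, so the mainline income levy governs.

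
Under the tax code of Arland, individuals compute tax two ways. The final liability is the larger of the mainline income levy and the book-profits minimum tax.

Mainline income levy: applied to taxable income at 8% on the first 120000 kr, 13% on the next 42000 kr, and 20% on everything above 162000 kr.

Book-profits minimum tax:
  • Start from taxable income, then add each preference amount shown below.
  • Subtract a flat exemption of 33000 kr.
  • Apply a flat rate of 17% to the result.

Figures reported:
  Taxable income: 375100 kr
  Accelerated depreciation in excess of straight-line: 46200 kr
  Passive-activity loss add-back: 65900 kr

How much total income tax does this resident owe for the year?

Book-profits minimum tax:
  Adjusted income: 375100 kr + 46200 kr + 65900 kr = 487200 kr
  Less exemption 33000 kr → base 454200 kr
  454200 kr × 17% = 77214 kr

Mainline income levy:
  120000 kr × 8% = 9600 kr
  42000 kr × 13% = 5460 kr
  213100 kr × 20% = 42620 kr
  → 57680 kr

77214 kr > 57680 kr, so the book-profits minimum tax is the binding amount.

77214 kr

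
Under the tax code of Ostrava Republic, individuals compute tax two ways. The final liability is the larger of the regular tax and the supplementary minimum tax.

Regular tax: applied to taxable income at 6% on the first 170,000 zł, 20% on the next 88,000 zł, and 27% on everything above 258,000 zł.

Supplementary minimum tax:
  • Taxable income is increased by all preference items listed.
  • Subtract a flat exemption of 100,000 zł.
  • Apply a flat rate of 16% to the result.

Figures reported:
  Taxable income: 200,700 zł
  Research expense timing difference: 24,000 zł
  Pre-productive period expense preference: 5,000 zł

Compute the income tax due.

Regular tax:
  170,000 zł × 6% = 10,200 zł
  30,700 zł × 20% = 6,140 zł
  → 16,340 zł

Supplementary minimum tax:
  Adjusted income: 200,700 zł + 24,000 zł + 5,000 zł = 229,700 zł
  Less exemption 100,000 zł → base 129,700 zł
  129,700 zł × 16% = 20,752 zł

20,752 zł > 16,340 zł, so the supplementary minimum tax is the binding amount.

20,752 zł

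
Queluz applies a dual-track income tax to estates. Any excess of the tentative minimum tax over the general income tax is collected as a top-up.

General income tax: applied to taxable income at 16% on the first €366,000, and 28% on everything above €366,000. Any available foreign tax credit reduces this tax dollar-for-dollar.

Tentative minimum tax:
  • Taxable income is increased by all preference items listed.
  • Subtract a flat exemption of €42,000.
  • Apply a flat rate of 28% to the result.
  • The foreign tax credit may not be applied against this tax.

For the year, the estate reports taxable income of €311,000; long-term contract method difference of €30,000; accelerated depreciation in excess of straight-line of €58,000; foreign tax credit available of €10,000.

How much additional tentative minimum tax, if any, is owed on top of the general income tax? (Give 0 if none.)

General income tax:
  €311,000 × 16% = €49,760
  Less foreign tax credit €10,000 → €39,760

Tentative minimum tax:
  Adjusted income: €311,000 + €30,000 + €58,000 = €399,000
  Less exemption €42,000 → base €357,000
  €357,000 × 28% = €99,960

Excess of tentative minimum tax over general income tax: €99,960 − €39,760 = €60,200.

€60,200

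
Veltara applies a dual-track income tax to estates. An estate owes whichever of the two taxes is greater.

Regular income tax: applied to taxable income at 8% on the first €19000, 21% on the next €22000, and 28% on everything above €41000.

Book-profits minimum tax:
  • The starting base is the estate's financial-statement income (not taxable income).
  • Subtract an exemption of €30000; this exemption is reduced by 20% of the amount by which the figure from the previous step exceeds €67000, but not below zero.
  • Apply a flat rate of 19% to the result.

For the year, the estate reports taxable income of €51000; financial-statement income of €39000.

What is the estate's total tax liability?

Regular income tax:
  €19000 × 8% = €1520
  €22000 × 21% = €4620
  €10000 × 28% = €2800
  → €8940

Book-profits minimum tax:
  Base (financial-statement income): €39000
  Exemption: €39000 ≤ €67000, so full €30000 applies
  Base: €39000 − €30000 = €9000
  €9000 × 19% = €1710

€8940 > €1710, so the regular income tax governs.

€8940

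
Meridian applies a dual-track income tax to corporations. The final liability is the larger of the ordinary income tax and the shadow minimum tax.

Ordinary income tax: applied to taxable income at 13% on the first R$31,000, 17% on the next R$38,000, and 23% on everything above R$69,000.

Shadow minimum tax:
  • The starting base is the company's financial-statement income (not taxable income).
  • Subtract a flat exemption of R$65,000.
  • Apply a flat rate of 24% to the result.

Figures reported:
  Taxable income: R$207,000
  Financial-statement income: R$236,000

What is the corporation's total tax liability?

R$42,230

Shadow minimum tax:
  Base (financial-statement income): R$236,000
  Less exemption R$65,000 → base R$171,000
  R$171,000 × 24% = R$41,040

Ordinary income tax:
  R$31,000 × 13% = R$4,030
  R$38,000 × 17% = R$6,460
  R$138,000 × 23% = R$31,740
  → R$42,230

R$42,230 > R$41,040, so the ordinary income tax governs.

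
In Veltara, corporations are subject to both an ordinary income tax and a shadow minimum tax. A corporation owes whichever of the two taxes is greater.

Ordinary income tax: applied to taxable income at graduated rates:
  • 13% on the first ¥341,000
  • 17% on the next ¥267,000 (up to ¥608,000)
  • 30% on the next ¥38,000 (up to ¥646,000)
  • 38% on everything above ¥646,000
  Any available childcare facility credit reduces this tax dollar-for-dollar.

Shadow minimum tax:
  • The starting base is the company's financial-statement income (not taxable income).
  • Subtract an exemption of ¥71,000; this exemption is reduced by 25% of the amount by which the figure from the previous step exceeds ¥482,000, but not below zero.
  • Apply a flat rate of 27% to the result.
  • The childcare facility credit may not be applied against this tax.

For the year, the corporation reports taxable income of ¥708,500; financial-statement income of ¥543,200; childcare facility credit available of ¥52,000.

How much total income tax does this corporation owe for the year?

¥131,625

Shadow minimum tax:
  Base (financial-statement income): ¥543,200
  Exemption: ¥71,000 − 25% × (¥543,200 − ¥482,000) = ¥71,000 − ¥15,300 = ¥55,700
  Base: ¥543,200 − ¥55,700 = ¥487,500
  ¥487,500 × 27% = ¥131,625

Ordinary income tax:
  ¥341,000 × 13% = ¥44,330
  ¥267,000 × 17% = ¥45,390
  ¥38,000 × 30% = ¥11,400
  ¥62,500 × 38% = ¥23,750
  → ¥124,870
  Less childcare facility credit ¥52,000 → ¥72,870

¥131,625 > ¥72,870, so the shadow minimum tax is the binding amount.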